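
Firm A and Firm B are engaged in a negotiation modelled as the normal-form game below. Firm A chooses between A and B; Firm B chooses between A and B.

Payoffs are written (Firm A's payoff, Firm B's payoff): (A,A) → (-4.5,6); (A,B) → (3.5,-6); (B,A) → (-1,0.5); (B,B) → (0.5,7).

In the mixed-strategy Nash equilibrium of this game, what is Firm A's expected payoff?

-5/26

First find y, the probability Firm B plays A, from Firm A's indifference between A and B: −4.5y + 3.5(1−y) = −y + 0.5(1−y), giving y = 6/13.
Since Firm A is indifferent in equilibrium, Firm A's expected payoff equals the payoff from either row against (6/13, 7/13). Using A: −4.5(6/13) + 3.5(7/13) = -5/26.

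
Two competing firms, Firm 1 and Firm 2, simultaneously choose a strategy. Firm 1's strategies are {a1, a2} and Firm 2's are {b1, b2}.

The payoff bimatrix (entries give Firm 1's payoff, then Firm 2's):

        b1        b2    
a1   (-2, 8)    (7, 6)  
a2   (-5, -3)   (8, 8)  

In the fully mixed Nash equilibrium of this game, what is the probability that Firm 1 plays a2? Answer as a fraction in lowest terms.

2/13

Let x be the probability that Firm 1 plays a1. In a completely mixed equilibrium, Firm 2 must be indifferent between b1 and b2.
Firm 2's expected payoff from b1 is 8x − 3(1−x); from b2 it is 6x + 8(1−x).
Setting these equal: 11x − 3 = −2x + 8, so x = 11/13.
Therefore Firm 1 plays a2 with probability 1 − 11/13 = 2/13.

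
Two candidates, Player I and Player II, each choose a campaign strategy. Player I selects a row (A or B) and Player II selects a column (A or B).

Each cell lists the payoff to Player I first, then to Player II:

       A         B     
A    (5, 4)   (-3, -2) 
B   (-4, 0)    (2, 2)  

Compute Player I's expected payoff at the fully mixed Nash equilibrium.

First find q, the probability Player II plays A, from Player I's indifference between A and B: 5q − 3(1−q) = −4q + 2(1−q), giving q = 5/14.
Since Player I is indifferent in equilibrium, Player I's expected payoff equals the payoff from either row against (5/14, 9/14). Using A: 5(5/14) − 3(9/14) = -1/7.

-1/7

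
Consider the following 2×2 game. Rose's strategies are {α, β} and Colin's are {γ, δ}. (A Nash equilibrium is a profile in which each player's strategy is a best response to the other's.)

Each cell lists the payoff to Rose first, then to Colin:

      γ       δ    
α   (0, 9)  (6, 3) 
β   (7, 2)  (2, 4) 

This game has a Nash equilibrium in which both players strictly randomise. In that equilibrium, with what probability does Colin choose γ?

4/11

Let y be the probability that Colin plays γ. In a completely mixed equilibrium, Rose must be indifferent between α and β.
Rose's expected payoff from α is 6(1−y); from β it is 7y + 2(1−y).
Setting these equal: −6y + 6 = 5y + 2, so y = 4/11.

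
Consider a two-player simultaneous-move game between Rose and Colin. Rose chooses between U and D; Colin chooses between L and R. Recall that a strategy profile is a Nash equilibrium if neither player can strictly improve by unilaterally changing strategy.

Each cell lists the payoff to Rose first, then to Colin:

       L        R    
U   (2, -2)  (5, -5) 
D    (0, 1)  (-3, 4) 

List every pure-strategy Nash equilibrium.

(U, L)

(U, L): Rose gets 2 ≥ 0 from D, and Colin gets -2 ≥ -5 from R — Nash equilibrium.
(U, R): Colin prefers L (-2 > -5) — not an equilibrium.
(D, L): Rose prefers U (2 > 0); Colin prefers R (4 > 1) — not an equilibrium.
(D, R): Rose prefers U (5 > -3) — not an equilibrium.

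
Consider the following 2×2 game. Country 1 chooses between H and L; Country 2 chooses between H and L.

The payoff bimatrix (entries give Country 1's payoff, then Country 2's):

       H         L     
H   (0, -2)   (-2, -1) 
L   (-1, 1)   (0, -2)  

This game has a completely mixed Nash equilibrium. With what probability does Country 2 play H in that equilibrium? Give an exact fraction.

2/3

Let y be the probability that Country 2 plays H. In a completely mixed equilibrium, Country 1 must be indifferent between H and L.
Country 1's expected payoff from H is −2(1−y); from L it is −y.
Setting these equal: 2y − 2 = −y, so y = 2/3.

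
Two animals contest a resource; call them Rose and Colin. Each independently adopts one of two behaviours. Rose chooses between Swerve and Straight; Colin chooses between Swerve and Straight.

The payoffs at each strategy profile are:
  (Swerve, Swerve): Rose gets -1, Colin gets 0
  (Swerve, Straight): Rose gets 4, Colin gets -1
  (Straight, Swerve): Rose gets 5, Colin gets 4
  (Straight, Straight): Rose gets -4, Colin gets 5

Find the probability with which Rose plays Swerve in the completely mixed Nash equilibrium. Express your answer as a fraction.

1/2

Let x be the probability that Rose plays Swerve. In a completely mixed equilibrium, Colin must be indifferent between Swerve and Straight.
Colin's expected payoff from Swerve is 4(1−x); from Straight it is −x + 5(1−x).
Setting these equal: −4x + 4 = −6x + 5, so x = 1/2.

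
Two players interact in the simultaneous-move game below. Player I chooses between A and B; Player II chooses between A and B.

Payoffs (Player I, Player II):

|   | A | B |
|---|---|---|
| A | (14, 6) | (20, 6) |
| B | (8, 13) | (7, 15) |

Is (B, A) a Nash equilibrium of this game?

At (B, A), Player I earns 8; switching to A would give 14, so Player I would deviate.
Player II earns 13; switching to B would give 15, so Player II would deviate.
Since at least one player can profitably deviate, this is not a Nash equilibrium.

No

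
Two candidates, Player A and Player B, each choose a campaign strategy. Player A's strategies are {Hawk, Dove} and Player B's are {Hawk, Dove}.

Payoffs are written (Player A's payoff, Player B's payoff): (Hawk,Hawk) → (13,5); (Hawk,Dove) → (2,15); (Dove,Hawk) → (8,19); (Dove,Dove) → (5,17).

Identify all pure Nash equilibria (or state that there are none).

(Hawk, Hawk): Player B prefers Dove (15 > 5) — not an equilibrium.
(Hawk, Dove): Player A prefers Dove (5 > 2) — not an equilibrium.
(Dove, Hawk): Player A prefers Hawk (13 > 8) — not an equilibrium.
(Dove, Dove): Player B prefers Hawk (19 > 17) — not an equilibrium.

none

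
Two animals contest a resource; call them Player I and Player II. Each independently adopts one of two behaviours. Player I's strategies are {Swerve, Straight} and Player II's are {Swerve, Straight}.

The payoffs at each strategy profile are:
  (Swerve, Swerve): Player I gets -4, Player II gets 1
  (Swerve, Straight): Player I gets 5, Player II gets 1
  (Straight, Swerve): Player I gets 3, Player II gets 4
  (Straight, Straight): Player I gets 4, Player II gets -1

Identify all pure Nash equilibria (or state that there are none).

(Swerve, Swerve): Player I prefers Straight (3 > -4) — not an equilibrium.
(Swerve, Straight): Player I gets 5 ≥ 4 from Straight, and Player II gets 1 ≥ 1 from Swerve — Nash equilibrium.
(Straight, Swerve): Player I gets 3 ≥ -4 from Swerve, and Player II gets 4 ≥ -1 from Straight — Nash equilibrium.
(Straight, Straight): Player I prefers Swerve (5 > 4); Player II prefers Swerve (4 > -1) — not an equilibrium.

(Swerve, Straight) and (Straight, Swerve)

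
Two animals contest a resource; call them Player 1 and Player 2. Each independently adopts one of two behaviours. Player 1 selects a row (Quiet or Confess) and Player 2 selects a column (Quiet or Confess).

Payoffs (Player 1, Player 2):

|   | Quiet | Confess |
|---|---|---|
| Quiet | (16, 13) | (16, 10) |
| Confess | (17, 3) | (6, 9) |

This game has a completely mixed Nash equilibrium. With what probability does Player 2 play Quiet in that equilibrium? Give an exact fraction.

Let y be the probability that Player 2 plays Quiet. In a completely mixed equilibrium, Player 1 must be indifferent between Quiet and Confess.
Player 1's expected payoff from Quiet is 16y + 16(1−y); from Confess it is 17y + 6(1−y).
Setting these equal: 16 = 11y + 6, so y = 10/11.

10/11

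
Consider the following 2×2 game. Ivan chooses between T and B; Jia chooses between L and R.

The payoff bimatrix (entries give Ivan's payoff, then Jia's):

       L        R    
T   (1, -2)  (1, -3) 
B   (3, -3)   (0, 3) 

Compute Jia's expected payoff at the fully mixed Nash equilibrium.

-15/7

First find x, the probability Ivan plays T, from Jia's indifference between L and R: −2x − 3(1−x) = −3x + 3(1−x), giving x = 6/7.
Since Jia is indifferent in equilibrium, Jia's expected payoff equals the payoff from either column against (6/7, 1/7). Using L: −2(6/7) − 3(1/7) = -15/7.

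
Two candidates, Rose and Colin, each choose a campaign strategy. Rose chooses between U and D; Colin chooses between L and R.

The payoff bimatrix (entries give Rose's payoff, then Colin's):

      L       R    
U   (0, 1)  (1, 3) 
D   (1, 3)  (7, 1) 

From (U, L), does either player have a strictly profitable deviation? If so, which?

Rose at (U, L) earns 0; deviating to D yields 1 — a strict improvement.
Colin earns 1; deviating to R yields 3 — a strict improvement.
Both Rose and Colin have strictly profitable deviations.

Both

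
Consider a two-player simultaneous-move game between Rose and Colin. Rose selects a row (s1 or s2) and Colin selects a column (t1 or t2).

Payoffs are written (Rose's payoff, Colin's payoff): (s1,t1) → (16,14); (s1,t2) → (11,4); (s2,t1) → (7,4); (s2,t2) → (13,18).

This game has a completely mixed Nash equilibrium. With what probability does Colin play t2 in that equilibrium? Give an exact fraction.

Let c be the probability that Colin plays t1. In a completely mixed equilibrium, Rose must be indifferent between s1 and s2.
Rose's expected payoff from s1 is 16c + 11(1−c); from s2 it is 7c + 13(1−c).
Setting these equal: 5c + 11 = −6c + 13, so c = 2/11.
Therefore Colin plays t2 with probability 1 − 2/11 = 9/11.

9/11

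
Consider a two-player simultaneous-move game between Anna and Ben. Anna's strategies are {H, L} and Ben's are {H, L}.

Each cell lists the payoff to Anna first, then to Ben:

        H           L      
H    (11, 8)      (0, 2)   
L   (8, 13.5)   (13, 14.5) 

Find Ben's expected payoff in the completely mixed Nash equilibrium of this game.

First find x, the probability Anna plays H, from Ben's indifference between H and L: 8x + 13.5(1−x) = 2x + 14.5(1−x), giving x = 1/7.
Since Ben is indifferent in equilibrium, Ben's expected payoff equals the payoff from either column against (1/7, 6/7). Using H: 8(1/7) + 13.5(6/7) = 89/7.

89/7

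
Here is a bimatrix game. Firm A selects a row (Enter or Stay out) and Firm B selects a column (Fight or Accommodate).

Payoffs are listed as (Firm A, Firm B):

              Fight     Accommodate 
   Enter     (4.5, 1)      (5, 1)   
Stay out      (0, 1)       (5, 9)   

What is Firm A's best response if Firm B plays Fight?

Enter

Against Fight, Firm A earns 4.5 from Enter and 0 from Stay out.
So Enter is the best response.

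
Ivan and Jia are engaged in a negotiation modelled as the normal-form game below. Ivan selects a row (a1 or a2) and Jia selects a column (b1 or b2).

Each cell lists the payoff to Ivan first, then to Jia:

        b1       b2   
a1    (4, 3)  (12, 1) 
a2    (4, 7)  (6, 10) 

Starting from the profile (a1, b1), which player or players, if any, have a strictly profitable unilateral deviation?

Neither

Ivan at (a1, b1) earns 4; deviating to a2 yields 4 — not better.
Jia earns 3; deviating to b2 yields 1 — not better.
Neither player can strictly improve; the profile is a Nash equilibrium.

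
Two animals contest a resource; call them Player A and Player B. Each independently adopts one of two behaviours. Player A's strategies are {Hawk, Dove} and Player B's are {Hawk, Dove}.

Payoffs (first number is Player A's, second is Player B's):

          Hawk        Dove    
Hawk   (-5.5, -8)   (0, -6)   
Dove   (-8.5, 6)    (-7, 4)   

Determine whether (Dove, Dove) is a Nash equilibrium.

No

At (Dove, Dove), Player A earns -7; switching to Hawk would give 0, so Player A would deviate.
Player B earns 4; switching to Hawk would give 6, so Player B would deviate.
Since at least one player can profitably deviate, this is not a Nash equilibrium.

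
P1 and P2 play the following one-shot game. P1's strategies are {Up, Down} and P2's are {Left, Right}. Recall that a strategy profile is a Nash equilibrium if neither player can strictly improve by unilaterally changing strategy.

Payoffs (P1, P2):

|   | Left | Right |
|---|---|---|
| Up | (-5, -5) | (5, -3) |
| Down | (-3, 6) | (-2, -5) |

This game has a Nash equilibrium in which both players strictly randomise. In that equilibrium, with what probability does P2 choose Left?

Let y be the probability that P2 plays Left. In a completely mixed equilibrium, P1 must be indifferent between Up and Down.
P1's expected payoff from Up is −5y + 5(1−y); from Down it is −3y − 2(1−y).
Setting these equal: −10y + 5 = −y − 2, so y = 7/9.

7/9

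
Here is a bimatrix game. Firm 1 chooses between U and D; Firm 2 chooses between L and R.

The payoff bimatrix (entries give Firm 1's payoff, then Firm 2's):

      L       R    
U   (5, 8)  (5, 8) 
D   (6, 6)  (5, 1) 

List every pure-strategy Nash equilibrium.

(U, L): Firm 1 prefers D (6 > 5) — not an equilibrium.
(U, R): Firm 1 gets 5 ≥ 5 from D, and Firm 2 gets 8 ≥ 8 from L — Nash equilibrium.
(D, L): Firm 1 gets 6 ≥ 5 from U, and Firm 2 gets 6 ≥ 1 from R — Nash equilibrium.
(D, R): Firm 2 prefers L (6 > 1) — not an equilibrium.

(U, R) and (D, L)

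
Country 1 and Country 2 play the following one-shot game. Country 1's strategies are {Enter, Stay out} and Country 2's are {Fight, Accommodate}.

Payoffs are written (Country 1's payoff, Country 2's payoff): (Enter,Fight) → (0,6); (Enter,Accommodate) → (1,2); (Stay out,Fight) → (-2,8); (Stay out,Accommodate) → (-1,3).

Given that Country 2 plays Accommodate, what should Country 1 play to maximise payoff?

Enter

Against Accommodate, Country 1 earns 1 from Enter and -1 from Stay out.
So Enter is the best response.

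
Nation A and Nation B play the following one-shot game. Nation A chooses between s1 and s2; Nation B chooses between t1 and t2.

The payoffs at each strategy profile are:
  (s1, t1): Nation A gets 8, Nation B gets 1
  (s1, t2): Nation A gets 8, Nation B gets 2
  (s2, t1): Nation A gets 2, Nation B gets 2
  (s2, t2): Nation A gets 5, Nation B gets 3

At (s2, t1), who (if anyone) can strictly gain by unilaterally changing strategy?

Both

Nation A at (s2, t1) earns 2; deviating to s1 yields 8 — a strict improvement.
Nation B earns 2; deviating to t2 yields 3 — a strict improvement.
Both Nation A and Nation B have strictly profitable deviations.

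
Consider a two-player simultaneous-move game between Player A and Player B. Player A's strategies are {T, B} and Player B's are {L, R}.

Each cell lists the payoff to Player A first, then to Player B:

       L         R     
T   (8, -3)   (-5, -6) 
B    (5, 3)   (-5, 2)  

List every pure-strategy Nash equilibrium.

(T, L): Player A gets 8 ≥ 5 from B, and Player B gets -3 ≥ -6 from R — Nash equilibrium.
(T, R): Player B prefers L (-3 > -6) — not an equilibrium.
(B, L): Player A prefers T (8 > 5) — not an equilibrium.
(B, R): Player B prefers L (3 > 2) — not an equilibrium.

(T, L)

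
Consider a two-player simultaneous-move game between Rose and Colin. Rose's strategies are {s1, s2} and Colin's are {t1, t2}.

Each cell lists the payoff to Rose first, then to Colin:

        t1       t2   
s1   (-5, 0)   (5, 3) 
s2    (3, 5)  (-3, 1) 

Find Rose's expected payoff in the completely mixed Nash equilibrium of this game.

0

First find y, the probability Colin plays t1, from Rose's indifference between s1 and s2: −5y + 5(1−y) = 3y − 3(1−y), giving y = 1/2.
Since Rose is indifferent in equilibrium, Rose's expected payoff equals the payoff from either row against (1/2, 1/2). Using s1: −5(1/2) + 5(1/2) = 0.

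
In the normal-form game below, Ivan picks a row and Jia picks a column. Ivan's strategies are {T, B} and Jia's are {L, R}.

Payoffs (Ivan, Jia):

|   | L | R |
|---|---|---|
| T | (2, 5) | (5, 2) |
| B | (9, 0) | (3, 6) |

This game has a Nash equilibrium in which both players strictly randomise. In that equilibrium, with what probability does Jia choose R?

Let c be the probability that Jia plays L. In a completely mixed equilibrium, Ivan must be indifferent between T and B.
Ivan's expected payoff from T is 2c + 5(1−c); from B it is 9c + 3(1−c).
Setting these equal: −3c + 5 = 6c + 3, so c = 2/9.
Therefore Jia plays R with probability 1 − 2/9 = 7/9.

7/9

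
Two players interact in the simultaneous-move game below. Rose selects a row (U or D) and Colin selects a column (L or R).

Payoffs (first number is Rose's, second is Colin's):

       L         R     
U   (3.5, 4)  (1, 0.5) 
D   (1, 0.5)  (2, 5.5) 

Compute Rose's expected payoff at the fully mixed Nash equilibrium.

12/7

First find y, the probability Colin plays L, from Rose's indifference between U and D: 3.5y + (1−y) = y + 2(1−y), giving y = 2/7.
Since Rose is indifferent in equilibrium, Rose's expected payoff equals the payoff from either row against (2/7, 5/7). Using U: 3.5(2/7) + (5/7) = 12/7.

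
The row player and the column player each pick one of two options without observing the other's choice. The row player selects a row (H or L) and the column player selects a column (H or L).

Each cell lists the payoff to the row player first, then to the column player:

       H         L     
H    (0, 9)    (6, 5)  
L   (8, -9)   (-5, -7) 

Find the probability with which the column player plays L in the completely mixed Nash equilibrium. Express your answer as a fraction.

Let y be the probability that the column player plays H. In a completely mixed equilibrium, the row player must be indifferent between H and L.
The row player's expected payoff from H is 6(1−y); from L it is 8y − 5(1−y).
Setting these equal: −6y + 6 = 13y − 5, so y = 11/19.
Therefore the column player plays L with probability 1 − 11/19 = 8/19.

8/19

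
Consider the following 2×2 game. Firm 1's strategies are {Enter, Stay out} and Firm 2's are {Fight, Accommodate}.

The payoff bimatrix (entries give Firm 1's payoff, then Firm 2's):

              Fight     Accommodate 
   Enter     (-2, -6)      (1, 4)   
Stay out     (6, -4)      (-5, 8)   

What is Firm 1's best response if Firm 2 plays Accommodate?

Enter

Against Accommodate, Firm 1 earns 1 from Enter and -5 from Stay out.
So Enter is the best response.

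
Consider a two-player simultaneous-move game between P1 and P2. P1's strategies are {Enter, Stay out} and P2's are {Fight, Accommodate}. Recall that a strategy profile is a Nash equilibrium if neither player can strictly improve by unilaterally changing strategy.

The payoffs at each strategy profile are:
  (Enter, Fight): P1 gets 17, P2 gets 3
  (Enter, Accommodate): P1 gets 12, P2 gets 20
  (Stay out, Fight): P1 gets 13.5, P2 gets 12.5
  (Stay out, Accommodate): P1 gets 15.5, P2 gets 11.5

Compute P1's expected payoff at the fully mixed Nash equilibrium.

First find y, the probability P2 plays Fight, from P1's indifference between Enter and Stay out: 17y + 12(1−y) = 13.5y + 15.5(1−y), giving y = 1/2.
Since P1 is indifferent in equilibrium, P1's expected payoff equals the payoff from either row against (1/2, 1/2). Using Enter: 17(1/2) + 12(1/2) = 29/2.

29/2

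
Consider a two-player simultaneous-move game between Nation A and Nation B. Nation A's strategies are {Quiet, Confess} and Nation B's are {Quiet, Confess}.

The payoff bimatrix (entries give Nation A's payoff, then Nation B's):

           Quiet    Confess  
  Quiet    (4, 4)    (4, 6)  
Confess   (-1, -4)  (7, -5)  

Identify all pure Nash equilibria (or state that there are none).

none

(Quiet, Quiet): Nation B prefers Confess (6 > 4) — not an equilibrium.
(Quiet, Confess): Nation A prefers Confess (7 > 4) — not an equilibrium.
(Confess, Quiet): Nation A prefers Quiet (4 > -1) — not an equilibrium.
(Confess, Confess): Nation B prefers Quiet (-4 > -5) — not an equilibrium.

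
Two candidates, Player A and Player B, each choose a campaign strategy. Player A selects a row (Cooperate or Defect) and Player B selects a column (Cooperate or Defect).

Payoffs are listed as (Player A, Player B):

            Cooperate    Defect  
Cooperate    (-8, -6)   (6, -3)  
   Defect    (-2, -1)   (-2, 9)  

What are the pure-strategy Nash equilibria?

(Cooperate, Cooperate): Player A prefers Defect (-2 > -8); Player B prefers Defect (-3 > -6) — not an equilibrium.
(Cooperate, Defect): Player A gets 6 ≥ -2 from Defect, and Player B gets -3 ≥ -6 from Cooperate — Nash equilibrium.
(Defect, Cooperate): Player B prefers Defect (9 > -1) — not an equilibrium.
(Defect, Defect): Player A prefers Cooperate (6 > -2) — not an equilibrium.

(Cooperate, Defect)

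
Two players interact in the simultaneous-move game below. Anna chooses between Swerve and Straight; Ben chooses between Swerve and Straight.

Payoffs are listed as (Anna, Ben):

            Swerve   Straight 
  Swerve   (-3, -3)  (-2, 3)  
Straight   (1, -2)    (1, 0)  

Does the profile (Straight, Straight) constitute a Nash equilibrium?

Yes

At (Straight, Straight), Anna earns 1; switching to Swerve would give -2, so Anna has no profitable deviation.
Ben earns 0; switching to Swerve would give -2, so Ben has no profitable deviation.
Neither player can gain by a unilateral deviation, so this profile is a Nash equilibrium.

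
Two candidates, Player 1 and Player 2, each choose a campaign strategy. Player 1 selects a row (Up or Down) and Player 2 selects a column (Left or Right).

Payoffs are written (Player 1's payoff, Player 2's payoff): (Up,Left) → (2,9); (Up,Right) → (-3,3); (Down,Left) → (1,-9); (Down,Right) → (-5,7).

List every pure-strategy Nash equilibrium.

(Up, Left): Player 1 gets 2 ≥ 1 from Down, and Player 2 gets 9 ≥ 3 from Right — Nash equilibrium.
(Up, Right): Player 2 prefers Left (9 > 3) — not an equilibrium.
(Down, Left): Player 1 prefers Up (2 > 1); Player 2 prefers Right (7 > -9) — not an equilibrium.
(Down, Right): Player 1 prefers Up (-3 > -5) — not an equilibrium.

(Up, Left)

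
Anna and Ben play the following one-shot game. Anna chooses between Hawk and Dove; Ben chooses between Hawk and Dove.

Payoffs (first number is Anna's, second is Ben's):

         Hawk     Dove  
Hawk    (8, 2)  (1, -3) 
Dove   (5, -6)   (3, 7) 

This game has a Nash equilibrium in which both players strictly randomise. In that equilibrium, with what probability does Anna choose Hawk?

13/18

Let x be the probability that Anna plays Hawk. In a completely mixed equilibrium, Ben must be indifferent between Hawk and Dove.
Ben's expected payoff from Hawk is 2x − 6(1−x); from Dove it is −3x + 7(1−x).
Setting these equal: 8x − 6 = −10x + 7, so x = 13/18.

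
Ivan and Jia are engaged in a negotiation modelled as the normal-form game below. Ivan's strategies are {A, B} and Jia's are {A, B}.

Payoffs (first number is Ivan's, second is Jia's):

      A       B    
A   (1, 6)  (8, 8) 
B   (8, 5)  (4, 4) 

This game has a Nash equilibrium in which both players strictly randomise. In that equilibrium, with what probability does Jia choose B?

7/11

Let q be the probability that Jia plays A. In a completely mixed equilibrium, Ivan must be indifferent between A and B.
Ivan's expected payoff from A is q + 8(1−q); from B it is 8q + 4(1−q).
Setting these equal: −7q + 8 = 4q + 4, so q = 4/11.
Therefore Jia plays B with probability 1 − 4/11 = 7/11.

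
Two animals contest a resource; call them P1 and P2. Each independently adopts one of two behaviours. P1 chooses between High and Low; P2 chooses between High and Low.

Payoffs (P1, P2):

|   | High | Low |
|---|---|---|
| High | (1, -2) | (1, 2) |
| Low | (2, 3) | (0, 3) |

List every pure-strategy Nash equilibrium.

(High, High): P1 prefers Low (2 > 1); P2 prefers Low (2 > -2) — not an equilibrium.
(High, Low): P1 gets 1 ≥ 0 from Low, and P2 gets 2 ≥ -2 from High — Nash equilibrium.
(Low, High): P1 gets 2 ≥ 1 from High, and P2 gets 3 ≥ 3 from Low — Nash equilibrium.
(Low, Low): P1 prefers High (1 > 0) — not an equilibrium.

(High, Low) and (Low, High)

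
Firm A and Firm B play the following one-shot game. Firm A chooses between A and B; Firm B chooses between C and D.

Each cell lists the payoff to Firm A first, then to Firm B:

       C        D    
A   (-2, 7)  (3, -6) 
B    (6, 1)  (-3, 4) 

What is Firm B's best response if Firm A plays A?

C

Against A, Firm B earns 7 from C and -6 from D.
So C is the best response.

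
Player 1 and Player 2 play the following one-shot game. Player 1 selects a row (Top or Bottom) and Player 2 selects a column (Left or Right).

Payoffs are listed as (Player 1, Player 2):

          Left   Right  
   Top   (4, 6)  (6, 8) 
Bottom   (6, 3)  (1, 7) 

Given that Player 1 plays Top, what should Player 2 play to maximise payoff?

Right

Against Top, Player 2 earns 6 from Left and 8 from Right.
So Right is the best response.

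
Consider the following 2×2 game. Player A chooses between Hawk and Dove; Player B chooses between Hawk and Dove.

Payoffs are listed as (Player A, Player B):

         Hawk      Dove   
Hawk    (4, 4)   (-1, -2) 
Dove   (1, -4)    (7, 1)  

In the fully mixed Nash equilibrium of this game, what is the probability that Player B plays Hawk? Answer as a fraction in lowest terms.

Let q be the probability that Player B plays Hawk. In a completely mixed equilibrium, Player A must be indifferent between Hawk and Dove.
Player A's expected payoff from Hawk is 4q − (1−q); from Dove it is q + 7(1−q).
Setting these equal: 5q − 1 = −6q + 7, so q = 8/11.

8/11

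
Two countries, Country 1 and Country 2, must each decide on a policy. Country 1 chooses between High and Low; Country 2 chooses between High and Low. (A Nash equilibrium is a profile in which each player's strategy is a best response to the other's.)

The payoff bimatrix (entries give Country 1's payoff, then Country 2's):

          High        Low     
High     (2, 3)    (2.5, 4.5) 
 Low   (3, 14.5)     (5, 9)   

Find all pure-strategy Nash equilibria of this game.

(High, High): Country 1 prefers Low (3 > 2); Country 2 prefers Low (4.5 > 3) — not an equilibrium.
(High, Low): Country 1 prefers Low (5 > 2.5) — not an equilibrium.
(Low, High): Country 1 gets 3 ≥ 2 from High, and Country 2 gets 14.5 ≥ 9 from Low — Nash equilibrium.
(Low, Low): Country 2 prefers High (14.5 > 9) — not an equilibrium.

(Low, High)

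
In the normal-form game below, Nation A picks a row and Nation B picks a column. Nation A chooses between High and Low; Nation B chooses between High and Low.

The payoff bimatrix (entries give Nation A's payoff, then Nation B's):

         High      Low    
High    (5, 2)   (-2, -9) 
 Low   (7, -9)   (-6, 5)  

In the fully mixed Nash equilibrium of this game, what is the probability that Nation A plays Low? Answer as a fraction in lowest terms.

11/25

Let p be the probability that Nation A plays High. In a completely mixed equilibrium, Nation B must be indifferent between High and Low.
Nation B's expected payoff from High is 2p − 9(1−p); from Low it is −9p + 5(1−p).
Setting these equal: 11p − 9 = −14p + 5, so p = 14/25.
Therefore Nation A plays Low with probability 1 − 14/25 = 11/25.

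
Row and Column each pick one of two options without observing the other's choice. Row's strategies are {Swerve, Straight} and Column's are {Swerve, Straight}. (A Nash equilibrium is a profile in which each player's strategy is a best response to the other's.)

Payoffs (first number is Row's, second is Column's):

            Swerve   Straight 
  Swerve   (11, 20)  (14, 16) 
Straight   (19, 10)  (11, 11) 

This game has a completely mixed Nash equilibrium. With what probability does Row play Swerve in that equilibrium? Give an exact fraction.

1/5

Let r be the probability that Row plays Swerve. In a completely mixed equilibrium, Column must be indifferent between Swerve and Straight.
Column's expected payoff from Swerve is 20r + 10(1−r); from Straight it is 16r + 11(1−r).
Setting these equal: 10r + 10 = 5r + 11, so r = 1/5.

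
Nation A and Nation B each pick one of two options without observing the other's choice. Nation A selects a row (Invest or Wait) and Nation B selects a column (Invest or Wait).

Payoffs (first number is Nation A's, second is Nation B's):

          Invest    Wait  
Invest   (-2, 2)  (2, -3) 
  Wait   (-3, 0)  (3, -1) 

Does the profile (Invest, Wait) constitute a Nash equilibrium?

At (Invest, Wait), Nation A earns 2; switching to Wait would give 3, so Nation A would deviate.
Nation B earns -3; switching to Invest would give 2, so Nation B would deviate.
Since at least one player can profitably deviate, this is not a Nash equilibrium.

No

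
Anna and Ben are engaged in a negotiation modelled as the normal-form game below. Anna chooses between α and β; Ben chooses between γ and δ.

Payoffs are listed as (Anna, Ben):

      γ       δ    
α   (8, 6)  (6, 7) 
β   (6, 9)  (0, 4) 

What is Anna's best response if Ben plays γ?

α

Against γ, Anna earns 8 from α and 6 from β.
So α is the best response.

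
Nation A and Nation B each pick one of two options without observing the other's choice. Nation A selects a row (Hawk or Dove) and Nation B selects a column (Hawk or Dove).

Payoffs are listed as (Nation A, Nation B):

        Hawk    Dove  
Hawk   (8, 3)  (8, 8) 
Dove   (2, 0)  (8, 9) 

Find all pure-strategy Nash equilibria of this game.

(Hawk, Dove) and (Dove, Dove)

(Hawk, Hawk): Nation B prefers Dove (8 > 3) — not an equilibrium.
(Hawk, Dove): Nation A gets 8 ≥ 8 from Dove, and Nation B gets 8 ≥ 3 from Hawk — Nash equilibrium.
(Dove, Hawk): Nation A prefers Hawk (8 > 2); Nation B prefers Dove (9 > 0) — not an equilibrium.
(Dove, Dove): Nation A gets 8 ≥ 8 from Hawk, and Nation B gets 9 ≥ 0 from Hawk — Nash equilibrium.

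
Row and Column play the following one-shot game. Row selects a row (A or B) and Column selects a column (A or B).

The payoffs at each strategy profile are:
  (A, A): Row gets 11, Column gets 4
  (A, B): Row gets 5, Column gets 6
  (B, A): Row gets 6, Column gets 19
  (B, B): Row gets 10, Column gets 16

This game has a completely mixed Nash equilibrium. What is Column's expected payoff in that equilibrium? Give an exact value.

First find x, the probability Row plays A, from Column's indifference between A and B: 4x + 19(1−x) = 6x + 16(1−x), giving x = 3/5.
Since Column is indifferent in equilibrium, Column's expected payoff equals the payoff from either column against (3/5, 2/5). Using A: 4(3/5) + 19(2/5) = 10.

10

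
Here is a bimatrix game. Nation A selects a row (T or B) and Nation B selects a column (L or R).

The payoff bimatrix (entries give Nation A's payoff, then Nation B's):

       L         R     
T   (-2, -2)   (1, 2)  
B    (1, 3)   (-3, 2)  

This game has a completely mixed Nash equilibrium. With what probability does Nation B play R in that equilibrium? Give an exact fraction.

3/7

Let c be the probability that Nation B plays L. In a completely mixed equilibrium, Nation A must be indifferent between T and B.
Nation A's expected payoff from T is −2c + (1−c); from B it is c − 3(1−c).
Setting these equal: −3c + 1 = 4c − 3, so c = 4/7.
Therefore Nation B plays R with probability 1 − 4/7 = 3/7.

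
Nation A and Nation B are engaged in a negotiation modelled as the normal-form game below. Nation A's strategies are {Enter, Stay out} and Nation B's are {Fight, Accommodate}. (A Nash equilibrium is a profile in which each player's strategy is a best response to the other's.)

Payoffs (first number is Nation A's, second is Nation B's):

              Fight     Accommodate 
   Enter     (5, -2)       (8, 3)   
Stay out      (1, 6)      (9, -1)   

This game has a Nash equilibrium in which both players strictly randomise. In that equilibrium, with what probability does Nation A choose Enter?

Let r be the probability that Nation A plays Enter. In a completely mixed equilibrium, Nation B must be indifferent between Fight and Accommodate.
Nation B's expected payoff from Fight is −2r + 6(1−r); from Accommodate it is 3r − (1−r).
Setting these equal: −8r + 6 = 4r − 1, so r = 7/12.

7/12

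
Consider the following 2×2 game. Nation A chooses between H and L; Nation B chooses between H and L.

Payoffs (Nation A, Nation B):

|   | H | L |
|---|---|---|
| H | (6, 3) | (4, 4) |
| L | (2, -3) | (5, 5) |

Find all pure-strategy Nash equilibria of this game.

(H, H): Nation B prefers L (4 > 3) — not an equilibrium.
(H, L): Nation A prefers L (5 > 4) — not an equilibrium.
(L, H): Nation A prefers H (6 > 2); Nation B prefers L (5 > -3) — not an equilibrium.
(L, L): Nation A gets 5 ≥ 4 from H, and Nation B gets 5 ≥ -3 from H — Nash equilibrium.

(L, L)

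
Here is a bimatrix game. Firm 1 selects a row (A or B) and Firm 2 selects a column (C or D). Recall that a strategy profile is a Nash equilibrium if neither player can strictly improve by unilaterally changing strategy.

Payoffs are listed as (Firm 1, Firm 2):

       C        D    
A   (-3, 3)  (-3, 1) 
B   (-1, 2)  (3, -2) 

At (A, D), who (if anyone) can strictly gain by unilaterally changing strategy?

Firm 1 at (A, D) earns -3; deviating to B yields 3 — a strict improvement.
Firm 2 earns 1; deviating to C yields 3 — a strict improvement.
Both Firm 1 and Firm 2 have strictly profitable deviations.

Both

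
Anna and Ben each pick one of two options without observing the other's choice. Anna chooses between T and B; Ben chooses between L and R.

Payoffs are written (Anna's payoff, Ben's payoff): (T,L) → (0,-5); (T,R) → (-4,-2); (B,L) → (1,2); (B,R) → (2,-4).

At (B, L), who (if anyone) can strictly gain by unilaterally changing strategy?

Neither

Anna at (B, L) earns 1; deviating to T yields 0 — not better.
Ben earns 2; deviating to R yields -4 — not better.
Neither player can strictly improve; the profile is a Nash equilibrium.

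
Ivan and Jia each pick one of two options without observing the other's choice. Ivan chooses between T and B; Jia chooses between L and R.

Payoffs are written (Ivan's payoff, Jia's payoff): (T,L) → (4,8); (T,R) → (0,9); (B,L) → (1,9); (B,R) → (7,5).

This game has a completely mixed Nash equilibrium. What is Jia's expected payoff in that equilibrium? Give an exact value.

41/5

First find p, the probability Ivan plays T, from Jia's indifference between L and R: 8p + 9(1−p) = 9p + 5(1−p), giving p = 4/5.
Since Jia is indifferent in equilibrium, Jia's expected payoff equals the payoff from either column against (4/5, 1/5). Using L: 8(4/5) + 9(1/5) = 41/5.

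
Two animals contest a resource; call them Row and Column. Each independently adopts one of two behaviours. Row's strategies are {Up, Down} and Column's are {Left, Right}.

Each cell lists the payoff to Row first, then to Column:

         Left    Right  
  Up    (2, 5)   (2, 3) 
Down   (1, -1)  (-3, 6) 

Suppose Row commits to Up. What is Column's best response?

Against Up, Column earns 5 from Left and 3 from Right.
So Left is the best response.

Left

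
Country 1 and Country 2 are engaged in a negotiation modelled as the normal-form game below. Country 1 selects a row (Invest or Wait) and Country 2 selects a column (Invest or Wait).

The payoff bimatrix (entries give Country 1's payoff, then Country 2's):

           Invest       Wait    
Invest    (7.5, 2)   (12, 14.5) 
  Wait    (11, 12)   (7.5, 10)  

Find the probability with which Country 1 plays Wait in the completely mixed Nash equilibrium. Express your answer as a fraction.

25/29

Let r be the probability that Country 1 plays Invest. In a completely mixed equilibrium, Country 2 must be indifferent between Invest and Wait.
Country 2's expected payoff from Invest is 2r + 12(1−r); from Wait it is 14.5r + 10(1−r).
Setting these equal: −10r + 12 = 4.5r + 10, so r = 4/29.
Therefore Country 1 plays Wait with probability 1 − 4/29 = 25/29.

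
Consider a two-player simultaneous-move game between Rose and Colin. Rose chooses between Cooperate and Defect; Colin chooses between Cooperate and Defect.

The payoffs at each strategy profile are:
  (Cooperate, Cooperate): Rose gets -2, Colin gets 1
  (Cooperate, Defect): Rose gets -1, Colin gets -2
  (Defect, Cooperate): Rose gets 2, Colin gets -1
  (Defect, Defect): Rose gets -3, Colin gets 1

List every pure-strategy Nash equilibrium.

(Cooperate, Cooperate): Rose prefers Defect (2 > -2) — not an equilibrium.
(Cooperate, Defect): Colin prefers Cooperate (1 > -2) — not an equilibrium.
(Defect, Cooperate): Colin prefers Defect (1 > -1) — not an equilibrium.
(Defect, Defect): Rose prefers Cooperate (-1 > -3) — not an equilibrium.

none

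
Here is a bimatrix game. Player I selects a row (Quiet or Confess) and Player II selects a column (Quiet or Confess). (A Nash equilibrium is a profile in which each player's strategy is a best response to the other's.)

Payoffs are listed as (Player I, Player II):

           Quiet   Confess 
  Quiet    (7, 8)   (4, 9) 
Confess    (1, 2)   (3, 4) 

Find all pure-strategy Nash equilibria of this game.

(Quiet, Confess)

(Quiet, Quiet): Player II prefers Confess (9 > 8) — not an equilibrium.
(Quiet, Confess): Player I gets 4 ≥ 3 from Confess, and Player II gets 9 ≥ 8 from Quiet — Nash equilibrium.
(Confess, Quiet): Player I prefers Quiet (7 > 1); Player II prefers Confess (4 > 2) — not an equilibrium.
(Confess, Confess): Player I prefers Quiet (4 > 3) — not an equilibrium.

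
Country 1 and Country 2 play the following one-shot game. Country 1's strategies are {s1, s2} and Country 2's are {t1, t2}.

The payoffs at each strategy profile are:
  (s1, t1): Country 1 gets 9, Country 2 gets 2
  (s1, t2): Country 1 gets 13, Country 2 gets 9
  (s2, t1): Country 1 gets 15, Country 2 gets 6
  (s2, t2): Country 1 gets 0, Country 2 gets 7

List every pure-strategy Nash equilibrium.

(s1, t2)

(s1, t1): Country 1 prefers s2 (15 > 9); Country 2 prefers t2 (9 > 2) — not an equilibrium.
(s1, t2): Country 1 gets 13 ≥ 0 from s2, and Country 2 gets 9 ≥ 2 from t1 — Nash equilibrium.
(s2, t1): Country 2 prefers t2 (7 > 6) — not an equilibrium.
(s2, t2): Country 1 prefers s1 (13 > 0) — not an equilibrium.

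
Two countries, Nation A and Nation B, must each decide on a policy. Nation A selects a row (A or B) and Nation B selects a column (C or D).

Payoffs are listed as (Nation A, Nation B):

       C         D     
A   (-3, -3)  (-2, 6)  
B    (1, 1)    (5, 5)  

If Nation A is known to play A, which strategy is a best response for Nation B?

D

Against A, Nation B earns -3 from C and 6 from D.
So D is the best response.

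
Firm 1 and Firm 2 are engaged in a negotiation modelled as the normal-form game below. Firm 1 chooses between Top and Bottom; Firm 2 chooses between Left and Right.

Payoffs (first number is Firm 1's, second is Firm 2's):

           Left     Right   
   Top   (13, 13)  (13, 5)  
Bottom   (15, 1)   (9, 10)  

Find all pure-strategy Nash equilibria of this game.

none

(Top, Left): Firm 1 prefers Bottom (15 > 13) — not an equilibrium.
(Top, Right): Firm 2 prefers Left (13 > 5) — not an equilibrium.
(Bottom, Left): Firm 2 prefers Right (10 > 1) — not an equilibrium.
(Bottom, Right): Firm 1 prefers Top (13 > 9) — not an equilibrium.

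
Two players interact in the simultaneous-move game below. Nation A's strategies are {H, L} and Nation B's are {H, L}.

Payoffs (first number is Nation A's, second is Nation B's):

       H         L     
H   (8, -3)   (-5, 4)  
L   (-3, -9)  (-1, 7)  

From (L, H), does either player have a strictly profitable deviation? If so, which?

Both

Nation A at (L, H) earns -3; deviating to H yields 8 — a strict improvement.
Nation B earns -9; deviating to L yields 7 — a strict improvement.
Both Nation A and Nation B have strictly profitable deviations.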